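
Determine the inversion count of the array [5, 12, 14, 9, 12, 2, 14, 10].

Finding inversions in [5, 12, 14, 9, 12, 2, 14, 10]:

(0, 5): arr[0]=5 > arr[5]=2
(1, 3): arr[1]=12 > arr[3]=9
(1, 5): arr[1]=12 > arr[5]=2
(1, 7): arr[1]=12 > arr[7]=10
(2, 3): arr[2]=14 > arr[3]=9
(2, 4): arr[2]=14 > arr[4]=12
(2, 5): arr[2]=14 > arr[5]=2
(2, 7): arr[2]=14 > arr[7]=10
(3, 5): arr[3]=9 > arr[5]=2
(4, 5): arr[4]=12 > arr[5]=2
(4, 7): arr[4]=12 > arr[7]=10
(6, 7): arr[6]=14 > arr[7]=10

Total inversions: 12

The array has 12 inversion(s): (0,5), (1,3), (1,5), (1,7), (2,3), (2,4), (2,5), (2,7), (3,5), (4,5), (4,7), (6,7). Each pair (i,j) satisfies i < j and arr[i] > arr[j].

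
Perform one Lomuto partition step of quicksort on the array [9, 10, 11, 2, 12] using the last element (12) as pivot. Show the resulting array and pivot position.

Lomuto partition with pivot = 12:

Initial array: [9, 10, 11, 2, 12]

arr[0]=9 <= 12: swap with position 0, array becomes [9, 10, 11, 2, 12]
arr[1]=10 <= 12: swap with position 1, array becomes [9, 10, 11, 2, 12]
arr[2]=11 <= 12: swap with position 2, array becomes [9, 10, 11, 2, 12]
arr[3]=2 <= 12: swap with position 3, array becomes [9, 10, 11, 2, 12]

Place pivot at position 4: [9, 10, 11, 2, 12]
Pivot position: 4

After partitioning with pivot 12, the array becomes [9, 10, 11, 2, 12]. The pivot is placed at index 4. All elements to the left of the pivot are <= 12, and all elements to the right are > 12.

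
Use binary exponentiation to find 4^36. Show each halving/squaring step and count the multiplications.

Computing 4^36 by squaring (build up from 4^1; each line after the first costs one multiplication):

4^1 = 4
4^2 = (4^1)^2 = 4^2 = 16
4^4 = (4^2)^2 = 16^2 = 256
4^8 = (4^4)^2 = 256^2 = 65536
4^9 = 4 * 4^8 = 4 * 65536 = 262144
4^18 = (4^9)^2 = 262144^2 = 68719476736
4^36 = (4^18)^2 = 68719476736^2 = 4722366482869645213696

Result: 4722366482869645213696
Multiplications needed: 6 (6 lines after 4^1)

4^36 = 4722366482869645213696. Using exponentiation by squaring, this requires 6 multiplications. The key idea: if the exponent is even, square the half-power; if odd, multiply by the base once.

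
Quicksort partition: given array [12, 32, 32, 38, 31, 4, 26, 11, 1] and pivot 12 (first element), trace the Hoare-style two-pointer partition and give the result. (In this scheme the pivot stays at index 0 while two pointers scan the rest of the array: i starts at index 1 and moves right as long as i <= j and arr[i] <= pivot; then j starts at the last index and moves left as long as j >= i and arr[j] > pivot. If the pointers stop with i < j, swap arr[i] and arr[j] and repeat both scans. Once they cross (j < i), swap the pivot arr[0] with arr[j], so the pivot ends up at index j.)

Hoare-style two-pointer partition with pivot = 12:

Initial array: [12, 32, 32, 38, 31, 4, 26, 11, 1]

Pointers start at i = 1, j = 8.
i stops at index 1 (arr[1]=32 > 12), j stops at index 8 (arr[8]=1 <= 12): swap arr[1] and arr[8], array becomes [12, 1, 32, 38, 31, 4, 26, 11, 32]
i stops at index 2 (arr[2]=32 > 12), j stops at index 7 (arr[7]=11 <= 12): swap arr[2] and arr[7], array becomes [12, 1, 11, 38, 31, 4, 26, 32, 32]
i stops at index 3 (arr[3]=38 > 12), j stops at index 5 (arr[5]=4 <= 12): swap arr[3] and arr[5], array becomes [12, 1, 11, 4, 31, 38, 26, 32, 32]
i ends at 4, j ends at 3: the pointers have crossed (j < i), so scanning stops.

Swap pivot arr[0] with arr[3] to place pivot at position 3: [4, 1, 11, 12, 31, 38, 26, 32, 32]
Pivot position: 3

After partitioning with pivot 12, the array becomes [4, 1, 11, 12, 31, 38, 26, 32, 32]. The pivot is placed at index 3. All elements to the left of the pivot are <= 12, and all elements to the right are > 12.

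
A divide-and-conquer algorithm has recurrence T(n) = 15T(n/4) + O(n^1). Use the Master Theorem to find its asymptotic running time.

Master Theorem for T(n) = 15T(n/4) + O(n^1):

a = 15, b = 4, c = 1
log_b(a) = log_4(15) = 1.9534

Case 1: c = 1 < log_4(15) = 1.9534
T(n) = O(n^(log_4 15))

For T(n) = 15T(n/4) + O(n^1): log_4(15) = 1.9534. This is Case 1 of the Master Theorem (c < log_b(a), work dominated by leaves), giving O(n^(log_4 15)).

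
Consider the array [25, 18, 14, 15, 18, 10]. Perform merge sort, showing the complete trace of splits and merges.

Merge sort trace:

Split: [25, 18, 14, 15, 18, 10] -> [25, 18, 14] and [15, 18, 10]
  Split: [25, 18, 14] -> [25] and [18, 14]
    Split: [18, 14] -> [18] and [14]
    Merge: [18] + [14] -> [14, 18]
  Merge: [25] + [14, 18] -> [14, 18, 25]
  Split: [15, 18, 10] -> [15] and [18, 10]
    Split: [18, 10] -> [18] and [10]
    Merge: [18] + [10] -> [10, 18]
  Merge: [15] + [10, 18] -> [10, 15, 18]
Merge: [14, 18, 25] + [10, 15, 18] -> [10, 14, 15, 18, 18, 25]

Final sorted array: [10, 14, 15, 18, 18, 25]

The merge sort proceeds by recursively splitting the array and merging sorted halves.
After all merges, the sorted array is [10, 14, 15, 18, 18, 25].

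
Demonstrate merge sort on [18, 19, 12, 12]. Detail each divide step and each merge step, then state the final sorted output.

Merge sort trace:

Split: [18, 19, 12, 12] -> [18, 19] and [12, 12]
  Split: [18, 19] -> [18] and [19]
  Merge: [18] + [19] -> [18, 19]
  Split: [12, 12] -> [12] and [12]
  Merge: [12] + [12] -> [12, 12]
Merge: [18, 19] + [12, 12] -> [12, 12, 18, 19]

Final sorted array: [12, 12, 18, 19]

The merge sort proceeds by recursively splitting the array and merging sorted halves.
After all merges, the sorted array is [12, 12, 18, 19].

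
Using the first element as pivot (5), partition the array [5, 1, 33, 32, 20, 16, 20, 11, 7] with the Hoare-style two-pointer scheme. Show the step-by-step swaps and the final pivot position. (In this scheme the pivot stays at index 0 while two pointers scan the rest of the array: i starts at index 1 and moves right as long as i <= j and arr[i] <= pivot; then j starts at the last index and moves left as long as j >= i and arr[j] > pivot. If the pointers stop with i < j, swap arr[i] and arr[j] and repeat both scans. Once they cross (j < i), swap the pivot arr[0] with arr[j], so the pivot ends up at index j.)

Hoare-style two-pointer partition with pivot = 5:

Initial array: [5, 1, 33, 32, 20, 16, 20, 11, 7]

Pointers start at i = 1, j = 8.
i ends at 2, j ends at 1: the pointers have crossed (j < i), so scanning stops.

Swap pivot arr[0] with arr[1] to place pivot at position 1: [1, 5, 33, 32, 20, 16, 20, 11, 7]
Pivot position: 1

After partitioning with pivot 5, the array becomes [1, 5, 33, 32, 20, 16, 20, 11, 7]. The pivot is placed at index 1. All elements to the left of the pivot are <= 5, and all elements to the right are > 5.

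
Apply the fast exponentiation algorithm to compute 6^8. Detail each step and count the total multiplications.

Computing 6^8 by squaring (build up from 6^1; each line after the first costs one multiplication):

6^1 = 6
6^2 = (6^1)^2 = 6^2 = 36
6^4 = (6^2)^2 = 36^2 = 1296
6^8 = (6^4)^2 = 1296^2 = 1679616

Result: 1679616
Multiplications needed: 3 (3 lines after 6^1)

6^8 = 1679616. Using exponentiation by squaring, this requires 3 multiplications. The key idea: if the exponent is even, square the half-power; if odd, multiply by the base once.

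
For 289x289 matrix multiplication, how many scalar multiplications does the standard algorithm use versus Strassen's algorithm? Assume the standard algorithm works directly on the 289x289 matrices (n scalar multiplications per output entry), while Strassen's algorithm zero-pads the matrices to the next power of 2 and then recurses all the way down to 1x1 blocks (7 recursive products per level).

Matrix multiplication for 289x289 matrices:

Strassen's algorithm requires power-of-2 dimensions. Pad 289x289 to 512x512 (next power of 2).

Standard algorithm: 289^3 = 24137569 multiplications
Strassen's algorithm: 7^(log2(512)) = 7^9 = 40353607 multiplications
Difference: 24137569 - 40353607 = -16216038 (Strassen uses MORE here due to padding overhead — for small or just-over-power-of-2 n, padding can outweigh the per-level savings)

Standard: 24137569 multiplications (289^3). Strassen: 40353607 multiplications (7^9, after padding to 512x512). Strassen reduces 8 recursive multiplications to 7 at each level.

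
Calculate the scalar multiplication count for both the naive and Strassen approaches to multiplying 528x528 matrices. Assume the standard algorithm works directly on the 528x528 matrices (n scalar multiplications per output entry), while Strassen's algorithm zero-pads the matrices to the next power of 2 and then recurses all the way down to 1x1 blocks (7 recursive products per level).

Matrix multiplication for 528x528 matrices:

Strassen's algorithm requires power-of-2 dimensions. Pad 528x528 to 1024x1024 (next power of 2).

Standard algorithm: 528^3 = 147197952 multiplications
Strassen's algorithm: 7^(log2(1024)) = 7^10 = 282475249 multiplications
Difference: 147197952 - 282475249 = -135277297 (Strassen uses MORE here due to padding overhead — for small or just-over-power-of-2 n, padding can outweigh the per-level savings)

Standard: 147197952 multiplications (528^3). Strassen: 282475249 multiplications (7^10, after padding to 1024x1024). Strassen reduces 8 recursive multiplications to 7 at each level.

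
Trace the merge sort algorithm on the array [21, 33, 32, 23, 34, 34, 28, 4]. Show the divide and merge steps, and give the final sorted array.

Merge sort trace:

Split: [21, 33, 32, 23, 34, 34, 28, 4] -> [21, 33, 32, 23] and [34, 34, 28, 4]
  Split: [21, 33, 32, 23] -> [21, 33] and [32, 23]
    Split: [21, 33] -> [21] and [33]
    Merge: [21] + [33] -> [21, 33]
    Split: [32, 23] -> [32] and [23]
    Merge: [32] + [23] -> [23, 32]
  Merge: [21, 33] + [23, 32] -> [21, 23, 32, 33]
  Split: [34, 34, 28, 4] -> [34, 34] and [28, 4]
    Split: [34, 34] -> [34] and [34]
    Merge: [34] + [34] -> [34, 34]
    Split: [28, 4] -> [28] and [4]
    Merge: [28] + [4] -> [4, 28]
  Merge: [34, 34] + [4, 28] -> [4, 28, 34, 34]
Merge: [21, 23, 32, 33] + [4, 28, 34, 34] -> [4, 21, 23, 28, 32, 33, 34, 34]

Final sorted array: [4, 21, 23, 28, 32, 33, 34, 34]

The merge sort proceeds by recursively splitting the array and merging sorted halves.
After all merges, the sorted array is [4, 21, 23, 28, 32, 33, 34, 34].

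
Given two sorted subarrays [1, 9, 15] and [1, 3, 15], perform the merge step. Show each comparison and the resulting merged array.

Merging process:

Compare 1 vs 1: take 1 from left. Merged: [1]
Compare 9 vs 1: take 1 from right. Merged: [1, 1]
Compare 9 vs 3: take 3 from right. Merged: [1, 1, 3]
Compare 9 vs 15: take 9 from left. Merged: [1, 1, 3, 9]
Compare 15 vs 15: take 15 from left. Merged: [1, 1, 3, 9, 15]
Append remaining from right: [15]. Merged: [1, 1, 3, 9, 15, 15]

Final merged array: [1, 1, 3, 9, 15, 15]
Total comparisons: 5

The merged array is [1, 1, 3, 9, 15, 15], requiring 5 comparisons. The merge step runs in O(n) time where n is the total number of elements.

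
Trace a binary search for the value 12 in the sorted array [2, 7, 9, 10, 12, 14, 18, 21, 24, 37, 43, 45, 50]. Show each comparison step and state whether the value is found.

Binary search for 12 in [2, 7, 9, 10, 12, 14, 18, 21, 24, 37, 43, 45, 50]:

lo=0, hi=12, mid=6, arr[mid]=18 -> 18 > 12, search left half
lo=0, hi=5, mid=2, arr[mid]=9 -> 9 < 12, search right half
lo=3, hi=5, mid=4, arr[mid]=12 -> Found target at index 4!

Binary search finds 12 at index 4 after 3 comparisons. The search repeatedly halves the search space by comparing with the middle element.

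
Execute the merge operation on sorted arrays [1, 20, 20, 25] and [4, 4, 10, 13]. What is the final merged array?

Merging process:

Compare 1 vs 4: take 1 from left. Merged: [1]
Compare 20 vs 4: take 4 from right. Merged: [1, 4]
Compare 20 vs 4: take 4 from right. Merged: [1, 4, 4]
Compare 20 vs 10: take 10 from right. Merged: [1, 4, 4, 10]
Compare 20 vs 13: take 13 from right. Merged: [1, 4, 4, 10, 13]
Append remaining from left: [20, 20, 25]. Merged: [1, 4, 4, 10, 13, 20, 20, 25]

Final merged array: [1, 4, 4, 10, 13, 20, 20, 25]
Total comparisons: 5

The merged array is [1, 4, 4, 10, 13, 20, 20, 25], requiring 5 comparisons. The merge step runs in O(n) time where n is the total number of elements.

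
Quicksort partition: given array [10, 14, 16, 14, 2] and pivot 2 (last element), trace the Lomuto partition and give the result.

Lomuto partition with pivot = 2:

Initial array: [10, 14, 16, 14, 2]

arr[0]=10 > 2: no swap
arr[1]=14 > 2: no swap
arr[2]=16 > 2: no swap
arr[3]=14 > 2: no swap

Place pivot at position 0: [2, 14, 16, 14, 10]
Pivot position: 0

After partitioning with pivot 2, the array becomes [2, 14, 16, 14, 10]. The pivot is placed at index 0. All elements to the left of the pivot are <= 2, and all elements to the right are > 2.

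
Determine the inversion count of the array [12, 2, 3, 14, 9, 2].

Finding inversions in [12, 2, 3, 14, 9, 2]:

(0, 1): arr[0]=12 > arr[1]=2
(0, 2): arr[0]=12 > arr[2]=3
(0, 4): arr[0]=12 > arr[4]=9
(0, 5): arr[0]=12 > arr[5]=2
(2, 5): arr[2]=3 > arr[5]=2
(3, 4): arr[3]=14 > arr[4]=9
(3, 5): arr[3]=14 > arr[5]=2
(4, 5): arr[4]=9 > arr[5]=2

Total inversions: 8

The array has 8 inversion(s): (0,1), (0,2), (0,4), (0,5), (2,5), (3,4), (3,5), (4,5). Each pair (i,j) satisfies i < j and arr[i] > arr[j].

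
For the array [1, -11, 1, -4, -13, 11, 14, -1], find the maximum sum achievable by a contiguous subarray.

Using Kadane's algorithm on [1, -11, 1, -4, -13, 11, 14, -1]:

Scanning through the array:
Position 1 (value -11): max_ending_here = -10, max_so_far = 1
Position 2 (value 1): max_ending_here = 1, max_so_far = 1
Position 3 (value -4): max_ending_here = -3, max_so_far = 1
Position 4 (value -13): max_ending_here = -13, max_so_far = 1
Position 5 (value 11): max_ending_here = 11, max_so_far = 11
Position 6 (value 14): max_ending_here = 25, max_so_far = 25
Position 7 (value -1): max_ending_here = 24, max_so_far = 25

Maximum subarray: [11, 14]
Maximum sum: 25

The maximum subarray is [11, 14] with sum 25. This subarray runs from index 5 to index 6.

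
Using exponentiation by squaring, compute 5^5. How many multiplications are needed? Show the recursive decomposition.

Computing 5^5 by squaring (build up from 5^1; each line after the first costs one multiplication):

5^1 = 5
5^2 = (5^1)^2 = 5^2 = 25
5^4 = (5^2)^2 = 25^2 = 625
5^5 = 5 * 5^4 = 5 * 625 = 3125

Result: 3125
Multiplications needed: 3 (3 lines after 5^1)

5^5 = 3125. Using exponentiation by squaring, this requires 3 multiplications. The key idea: if the exponent is even, square the half-power; if odd, multiply by the base once.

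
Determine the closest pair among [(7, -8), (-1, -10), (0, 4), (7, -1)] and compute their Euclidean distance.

Computing all pairwise distances among 4 points:

d((7, -8), (-1, -10)) = 8.2462
d((7, -8), (0, 4)) = 13.8924
d((7, -8), (7, -1)) = 7.0 <-- minimum
d((-1, -10), (0, 4)) = 14.0357
d((-1, -10), (7, -1)) = 12.0416
d((0, 4), (7, -1)) = 8.6023

Closest pair: (7, -8) and (7, -1) with distance 7.0

The closest pair is (7, -8) and (7, -1) with Euclidean distance 7.0. For 4 points, brute-force pairwise comparison is shown above. For large n, the divide-and-conquer algorithm (sort by x, recurse on halves, check the dividing strip) achieves O(n log n).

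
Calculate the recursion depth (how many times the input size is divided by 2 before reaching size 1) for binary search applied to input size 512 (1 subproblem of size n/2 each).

For divide and conquer with division factor 2:

Problem sizes at each level:
Level 0: 512
Level 1: 256
Level 2: 128
Level 3: 64
Level 4: 32
Level 5: 16
Level 6: 8
Level 7: 4
Level 8: 2
Level 9: 1

The root is level 0 and the size-1 base case is level 9 (the tree spans levels 0 through 9, i.e. 10 levels counting the root), so the depth is the number of divisions: log_2(512) = 9

The recursion tree depth is log_2(512) = 9. At each level, the problem size is divided by 2, so it takes 9 divisions to reduce to a base case of size 1. The algorithm makes 1 recursive call at each level.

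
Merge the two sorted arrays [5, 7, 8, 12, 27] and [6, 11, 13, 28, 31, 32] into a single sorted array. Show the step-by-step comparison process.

Merging process:

Compare 5 vs 6: take 5 from left. Merged: [5]
Compare 7 vs 6: take 6 from right. Merged: [5, 6]
Compare 7 vs 11: take 7 from left. Merged: [5, 6, 7]
Compare 8 vs 11: take 8 from left. Merged: [5, 6, 7, 8]
Compare 12 vs 11: take 11 from right. Merged: [5, 6, 7, 8, 11]
Compare 12 vs 13: take 12 from left. Merged: [5, 6, 7, 8, 11, 12]
Compare 27 vs 13: take 13 from right. Merged: [5, 6, 7, 8, 11, 12, 13]
Compare 27 vs 28: take 27 from left. Merged: [5, 6, 7, 8, 11, 12, 13, 27]
Append remaining from right: [28, 31, 32]. Merged: [5, 6, 7, 8, 11, 12, 13, 27, 28, 31, 32]

Final merged array: [5, 6, 7, 8, 11, 12, 13, 27, 28, 31, 32]
Total comparisons: 8

The merged array is [5, 6, 7, 8, 11, 12, 13, 27, 28, 31, 32], requiring 8 comparisons. The merge step runs in O(n) time where n is the total number of elements.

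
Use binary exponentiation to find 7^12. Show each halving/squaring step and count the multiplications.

Computing 7^12 by squaring (build up from 7^1; each line after the first costs one multiplication):

7^1 = 7
7^2 = (7^1)^2 = 7^2 = 49
7^3 = 7 * 7^2 = 7 * 49 = 343
7^6 = (7^3)^2 = 343^2 = 117649
7^12 = (7^6)^2 = 117649^2 = 13841287201

Result: 13841287201
Multiplications needed: 4 (4 lines after 7^1)

7^12 = 13841287201. Using exponentiation by squaring, this requires 4 multiplications. The key idea: if the exponent is even, square the half-power; if odd, multiply by the base once.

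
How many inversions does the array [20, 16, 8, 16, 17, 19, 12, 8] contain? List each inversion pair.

Finding inversions in [20, 16, 8, 16, 17, 19, 12, 8]:

(0, 1): arr[0]=20 > arr[1]=16
(0, 2): arr[0]=20 > arr[2]=8
(0, 3): arr[0]=20 > arr[3]=16
(0, 4): arr[0]=20 > arr[4]=17
(0, 5): arr[0]=20 > arr[5]=19
(0, 6): arr[0]=20 > arr[6]=12
(0, 7): arr[0]=20 > arr[7]=8
(1, 2): arr[1]=16 > arr[2]=8
(1, 6): arr[1]=16 > arr[6]=12
(1, 7): arr[1]=16 > arr[7]=8
(3, 6): arr[3]=16 > arr[6]=12
(3, 7): arr[3]=16 > arr[7]=8
(4, 6): arr[4]=17 > arr[6]=12
(4, 7): arr[4]=17 > arr[7]=8
(5, 6): arr[5]=19 > arr[6]=12
(5, 7): arr[5]=19 > arr[7]=8
(6, 7): arr[6]=12 > arr[7]=8

Total inversions: 17

The array has 17 inversion(s): (0,1), (0,2), (0,3), (0,4), (0,5), (0,6), (0,7), (1,2), (1,6), (1,7), (3,6), (3,7), (4,6), (4,7), (5,6), (5,7), (6,7). Each pair (i,j) satisfies i < j and arr[i] > arr[j].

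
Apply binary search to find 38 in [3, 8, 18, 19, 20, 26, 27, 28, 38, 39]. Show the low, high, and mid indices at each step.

Binary search for 38 in [3, 8, 18, 19, 20, 26, 27, 28, 38, 39]:

lo=0, hi=9, mid=4, arr[mid]=20 -> 20 < 38, search right half
lo=5, hi=9, mid=7, arr[mid]=28 -> 28 < 38, search right half
lo=8, hi=9, mid=8, arr[mid]=38 -> Found target at index 8!

Binary search finds 38 at index 8 after 3 comparisons. The search repeatedly halves the search space by comparing with the middle element.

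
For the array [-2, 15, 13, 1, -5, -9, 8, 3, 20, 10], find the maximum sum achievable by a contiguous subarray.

Using Kadane's algorithm on [-2, 15, 13, 1, -5, -9, 8, 3, 20, 10]:

Scanning through the array:
Position 1 (value 15): max_ending_here = 15, max_so_far = 15
Position 2 (value 13): max_ending_here = 28, max_so_far = 28
Position 3 (value 1): max_ending_here = 29, max_so_far = 29
Position 4 (value -5): max_ending_here = 24, max_so_far = 29
Position 5 (value -9): max_ending_here = 15, max_so_far = 29
Position 6 (value 8): max_ending_here = 23, max_so_far = 29
Position 7 (value 3): max_ending_here = 26, max_so_far = 29
Position 8 (value 20): max_ending_here = 46, max_so_far = 46
Position 9 (value 10): max_ending_here = 56, max_so_far = 56

Maximum subarray: [15, 13, 1, -5, -9, 8, 3, 20, 10]
Maximum sum: 56

The maximum subarray is [15, 13, 1, -5, -9, 8, 3, 20, 10] with sum 56. This subarray runs from index 1 to index 9.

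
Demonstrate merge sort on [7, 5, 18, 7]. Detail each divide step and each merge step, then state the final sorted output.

Merge sort trace:

Split: [7, 5, 18, 7] -> [7, 5] and [18, 7]
  Split: [7, 5] -> [7] and [5]
  Merge: [7] + [5] -> [5, 7]
  Split: [18, 7] -> [18] and [7]
  Merge: [18] + [7] -> [7, 18]
Merge: [5, 7] + [7, 18] -> [5, 7, 7, 18]

Final sorted array: [5, 7, 7, 18]

The merge sort proceeds by recursively splitting the array and merging sorted halves.
After all merges, the sorted array is [5, 7, 7, 18].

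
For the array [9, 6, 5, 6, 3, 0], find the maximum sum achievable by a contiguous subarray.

Using Kadane's algorithm on [9, 6, 5, 6, 3, 0]:

Scanning through the array:
Position 1 (value 6): max_ending_here = 15, max_so_far = 15
Position 2 (value 5): max_ending_here = 20, max_so_far = 20
Position 3 (value 6): max_ending_here = 26, max_so_far = 26
Position 4 (value 3): max_ending_here = 29, max_so_far = 29
Position 5 (value 0): max_ending_here = 29, max_so_far = 29

Maximum subarray: [9, 6, 5, 6, 3]
Maximum sum: 29

The maximum subarray is [9, 6, 5, 6, 3] with sum 29. This subarray runs from index 0 to index 4.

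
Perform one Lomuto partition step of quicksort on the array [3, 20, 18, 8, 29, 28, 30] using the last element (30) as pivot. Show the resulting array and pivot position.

Lomuto partition with pivot = 30:

Initial array: [3, 20, 18, 8, 29, 28, 30]

arr[0]=3 <= 30: swap with position 0, array becomes [3, 20, 18, 8, 29, 28, 30]
arr[1]=20 <= 30: swap with position 1, array becomes [3, 20, 18, 8, 29, 28, 30]
arr[2]=18 <= 30: swap with position 2, array becomes [3, 20, 18, 8, 29, 28, 30]
arr[3]=8 <= 30: swap with position 3, array becomes [3, 20, 18, 8, 29, 28, 30]
arr[4]=29 <= 30: swap with position 4, array becomes [3, 20, 18, 8, 29, 28, 30]
arr[5]=28 <= 30: swap with position 5, array becomes [3, 20, 18, 8, 29, 28, 30]

Place pivot at position 6: [3, 20, 18, 8, 29, 28, 30]
Pivot position: 6

After partitioning with pivot 30, the array becomes [3, 20, 18, 8, 29, 28, 30]. The pivot is placed at index 6. All elements to the left of the pivot are <= 30, and all elements to the right are > 30.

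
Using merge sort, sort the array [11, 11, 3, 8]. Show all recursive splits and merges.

Merge sort trace:

Split: [11, 11, 3, 8] -> [11, 11] and [3, 8]
  Split: [11, 11] -> [11] and [11]
  Merge: [11] + [11] -> [11, 11]
  Split: [3, 8] -> [3] and [8]
  Merge: [3] + [8] -> [3, 8]
Merge: [11, 11] + [3, 8] -> [3, 8, 11, 11]

Final sorted array: [3, 8, 11, 11]

The merge sort proceeds by recursively splitting the array and merging sorted halves.
After all merges, the sorted array is [3, 8, 11, 11].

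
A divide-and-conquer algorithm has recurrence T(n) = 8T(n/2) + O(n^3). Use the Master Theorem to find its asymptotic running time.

Master Theorem for T(n) = 8T(n/2) + O(n^3):

a = 8, b = 2, c = 3
log_b(a) = log_2(8) = 3.0000

Case 2: c = 3 = log_2(8) = 3.0000
T(n) = O(n^3 log n) = O(n^3 log n)

For T(n) = 8T(n/2) + O(n^3): log_2(8) = 3.0000. This is Case 2 of the Master Theorem (c = log_b(a), equal work at all levels), giving O(n^3 log n).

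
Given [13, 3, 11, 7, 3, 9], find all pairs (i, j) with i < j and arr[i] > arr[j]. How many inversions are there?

Finding inversions in [13, 3, 11, 7, 3, 9]:

(0, 1): arr[0]=13 > arr[1]=3
(0, 2): arr[0]=13 > arr[2]=11
(0, 3): arr[0]=13 > arr[3]=7
(0, 4): arr[0]=13 > arr[4]=3
(0, 5): arr[0]=13 > arr[5]=9
(2, 3): arr[2]=11 > arr[3]=7
(2, 4): arr[2]=11 > arr[4]=3
(2, 5): arr[2]=11 > arr[5]=9
(3, 4): arr[3]=7 > arr[4]=3

Total inversions: 9

The array has 9 inversion(s): (0,1), (0,2), (0,3), (0,4), (0,5), (2,3), (2,4), (2,5), (3,4). Each pair (i,j) satisfies i < j and arr[i] > arr[j].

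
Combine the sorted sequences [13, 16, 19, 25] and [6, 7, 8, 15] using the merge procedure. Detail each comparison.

Merging process:

Compare 13 vs 6: take 6 from right. Merged: [6]
Compare 13 vs 7: take 7 from right. Merged: [6, 7]
Compare 13 vs 8: take 8 from right. Merged: [6, 7, 8]
Compare 13 vs 15: take 13 from left. Merged: [6, 7, 8, 13]
Compare 16 vs 15: take 15 from right. Merged: [6, 7, 8, 13, 15]
Append remaining from left: [16, 19, 25]. Merged: [6, 7, 8, 13, 15, 16, 19, 25]

Final merged array: [6, 7, 8, 13, 15, 16, 19, 25]
Total comparisons: 5

The merged array is [6, 7, 8, 13, 15, 16, 19, 25], requiring 5 comparisons. The merge step runs in O(n) time where n is the total number of elements.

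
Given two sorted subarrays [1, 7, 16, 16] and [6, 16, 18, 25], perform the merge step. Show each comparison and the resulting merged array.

Merging process:

Compare 1 vs 6: take 1 from left. Merged: [1]
Compare 7 vs 6: take 6 from right. Merged: [1, 6]
Compare 7 vs 16: take 7 from left. Merged: [1, 6, 7]
Compare 16 vs 16: take 16 from left. Merged: [1, 6, 7, 16]
Compare 16 vs 16: take 16 from left. Merged: [1, 6, 7, 16, 16]
Append remaining from right: [16, 18, 25]. Merged: [1, 6, 7, 16, 16, 16, 18, 25]

Final merged array: [1, 6, 7, 16, 16, 16, 18, 25]
Total comparisons: 5

The merged array is [1, 6, 7, 16, 16, 16, 18, 25], requiring 5 comparisons. The merge step runs in O(n) time where n is the total number of elements.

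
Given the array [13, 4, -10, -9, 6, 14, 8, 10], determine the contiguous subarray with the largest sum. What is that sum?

Using Kadane's algorithm on [13, 4, -10, -9, 6, 14, 8, 10]:

Scanning through the array:
Position 1 (value 4): max_ending_here = 17, max_so_far = 17
Position 2 (value -10): max_ending_here = 7, max_so_far = 17
Position 3 (value -9): max_ending_here = -2, max_so_far = 17
Position 4 (value 6): max_ending_here = 6, max_so_far = 17
Position 5 (value 14): max_ending_here = 20, max_so_far = 20
Position 6 (value 8): max_ending_here = 28, max_so_far = 28
Position 7 (value 10): max_ending_here = 38, max_so_far = 38

Maximum subarray: [6, 14, 8, 10]
Maximum sum: 38

The maximum subarray is [6, 14, 8, 10] with sum 38. This subarray runs from index 4 to index 7.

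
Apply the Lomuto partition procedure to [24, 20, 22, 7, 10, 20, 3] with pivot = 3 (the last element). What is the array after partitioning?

Lomuto partition with pivot = 3:

Initial array: [24, 20, 22, 7, 10, 20, 3]

arr[0]=24 > 3: no swap
arr[1]=20 > 3: no swap
arr[2]=22 > 3: no swap
arr[3]=7 > 3: no swap
arr[4]=10 > 3: no swap
arr[5]=20 > 3: no swap

Place pivot at position 0: [3, 20, 22, 7, 10, 20, 24]
Pivot position: 0

After partitioning with pivot 3, the array becomes [3, 20, 22, 7, 10, 20, 24]. The pivot is placed at index 0. All elements to the left of the pivot are <= 3, and all elements to the right are > 3.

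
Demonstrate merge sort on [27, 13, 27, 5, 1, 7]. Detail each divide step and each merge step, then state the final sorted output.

Merge sort trace:

Split: [27, 13, 27, 5, 1, 7] -> [27, 13, 27] and [5, 1, 7]
  Split: [27, 13, 27] -> [27] and [13, 27]
    Split: [13, 27] -> [13] and [27]
    Merge: [13] + [27] -> [13, 27]
  Merge: [27] + [13, 27] -> [13, 27, 27]
  Split: [5, 1, 7] -> [5] and [1, 7]
    Split: [1, 7] -> [1] and [7]
    Merge: [1] + [7] -> [1, 7]
  Merge: [5] + [1, 7] -> [1, 5, 7]
Merge: [13, 27, 27] + [1, 5, 7] -> [1, 5, 7, 13, 27, 27]

Final sorted array: [1, 5, 7, 13, 27, 27]

The merge sort proceeds by recursively splitting the array and merging sorted halves.
After all merges, the sorted array is [1, 5, 7, 13, 27, 27].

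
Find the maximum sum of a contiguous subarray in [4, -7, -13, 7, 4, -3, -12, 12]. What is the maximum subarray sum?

Using Kadane's algorithm on [4, -7, -13, 7, 4, -3, -12, 12]:

Scanning through the array:
Position 1 (value -7): max_ending_here = -3, max_so_far = 4
Position 2 (value -13): max_ending_here = -13, max_so_far = 4
Position 3 (value 7): max_ending_here = 7, max_so_far = 7
Position 4 (value 4): max_ending_here = 11, max_so_far = 11
Position 5 (value -3): max_ending_here = 8, max_so_far = 11
Position 6 (value -12): max_ending_here = -4, max_so_far = 11
Position 7 (value 12): max_ending_here = 12, max_so_far = 12

Maximum subarray: [12]
Maximum sum: 12

The maximum subarray is [12] with sum 12. This subarray runs from index 7 to index 7.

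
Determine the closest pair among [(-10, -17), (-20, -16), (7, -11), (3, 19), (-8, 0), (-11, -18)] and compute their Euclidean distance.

Computing all pairwise distances among 6 points:

d((-10, -17), (-20, -16)) = 10.0499
d((-10, -17), (7, -11)) = 18.0278
d((-10, -17), (3, 19)) = 38.2753
d((-10, -17), (-8, 0)) = 17.1172
d((-10, -17), (-11, -18)) = 1.4142 <-- minimum
d((-20, -16), (7, -11)) = 27.4591
d((-20, -16), (3, 19)) = 41.8808
d((-20, -16), (-8, 0)) = 20.0
d((-20, -16), (-11, -18)) = 9.2195
d((7, -11), (3, 19)) = 30.2655
d((7, -11), (-8, 0)) = 18.6011
d((7, -11), (-11, -18)) = 19.3132
d((3, 19), (-8, 0)) = 21.9545
d((3, 19), (-11, -18)) = 39.5601
d((-8, 0), (-11, -18)) = 18.2483

Closest pair: (-10, -17) and (-11, -18) with distance 1.4142

The closest pair is (-10, -17) and (-11, -18) with Euclidean distance 1.4142. For 6 points, brute-force pairwise comparison is shown above. For large n, the divide-and-conquer algorithm (sort by x, recurse on halves, check the dividing strip) achieves O(n log n).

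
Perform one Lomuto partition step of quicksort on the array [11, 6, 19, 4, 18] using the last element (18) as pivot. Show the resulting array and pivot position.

Lomuto partition with pivot = 18:

Initial array: [11, 6, 19, 4, 18]

arr[0]=11 <= 18: swap with position 0, array becomes [11, 6, 19, 4, 18]
arr[1]=6 <= 18: swap with position 1, array becomes [11, 6, 19, 4, 18]
arr[2]=19 > 18: no swap
arr[3]=4 <= 18: swap with position 2, array becomes [11, 6, 4, 19, 18]

Place pivot at position 3: [11, 6, 4, 18, 19]
Pivot position: 3

After partitioning with pivot 18, the array becomes [11, 6, 4, 18, 19]. The pivot is placed at index 3. All elements to the left of the pivot are <= 18, and all elements to the right are > 18.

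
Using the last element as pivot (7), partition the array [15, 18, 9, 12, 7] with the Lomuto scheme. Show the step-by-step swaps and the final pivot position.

Lomuto partition with pivot = 7:

Initial array: [15, 18, 9, 12, 7]

arr[0]=15 > 7: no swap
arr[1]=18 > 7: no swap
arr[2]=9 > 7: no swap
arr[3]=12 > 7: no swap

Place pivot at position 0: [7, 18, 9, 12, 15]
Pivot position: 0

After partitioning with pivot 7, the array becomes [7, 18, 9, 12, 15]. The pivot is placed at index 0. All elements to the left of the pivot are <= 7, and all elements to the right are > 7.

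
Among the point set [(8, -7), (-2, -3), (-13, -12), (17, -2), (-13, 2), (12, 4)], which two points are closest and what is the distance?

Computing all pairwise distances among 6 points:

d((8, -7), (-2, -3)) = 10.7703
d((8, -7), (-13, -12)) = 21.587
d((8, -7), (17, -2)) = 10.2956
d((8, -7), (-13, 2)) = 22.8473
d((8, -7), (12, 4)) = 11.7047
d((-2, -3), (-13, -12)) = 14.2127
d((-2, -3), (17, -2)) = 19.0263
d((-2, -3), (-13, 2)) = 12.083
d((-2, -3), (12, 4)) = 15.6525
d((-13, -12), (17, -2)) = 31.6228
d((-13, -12), (-13, 2)) = 14.0
d((-13, -12), (12, 4)) = 29.6816
d((17, -2), (-13, 2)) = 30.2655
d((17, -2), (12, 4)) = 7.8102 <-- minimum
d((-13, 2), (12, 4)) = 25.0799

Closest pair: (17, -2) and (12, 4) with distance 7.8102

The closest pair is (17, -2) and (12, 4) with Euclidean distance 7.8102. For 6 points, brute-force pairwise comparison is shown above. For large n, the divide-and-conquer algorithm (sort by x, recurse on halves, check the dividing strip) achieves O(n log n).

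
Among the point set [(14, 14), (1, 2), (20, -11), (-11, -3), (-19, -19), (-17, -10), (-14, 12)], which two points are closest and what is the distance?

Computing all pairwise distances among 7 points:

d((14, 14), (1, 2)) = 17.6918
d((14, 14), (20, -11)) = 25.7099
d((14, 14), (-11, -3)) = 30.2324
d((14, 14), (-19, -19)) = 46.669
d((14, 14), (-17, -10)) = 39.2046
d((14, 14), (-14, 12)) = 28.0713
d((1, 2), (20, -11)) = 23.0217
d((1, 2), (-11, -3)) = 13.0
d((1, 2), (-19, -19)) = 29.0
d((1, 2), (-17, -10)) = 21.6333
d((1, 2), (-14, 12)) = 18.0278
d((20, -11), (-11, -3)) = 32.0156
d((20, -11), (-19, -19)) = 39.8121
d((20, -11), (-17, -10)) = 37.0135
d((20, -11), (-14, 12)) = 41.0488
d((-11, -3), (-19, -19)) = 17.8885
d((-11, -3), (-17, -10)) = 9.2195 <-- minimum
d((-11, -3), (-14, 12)) = 15.2971
d((-19, -19), (-17, -10)) = 9.2195 <-- minimum
d((-19, -19), (-14, 12)) = 31.4006
d((-17, -10), (-14, 12)) = 22.2036

Minimum distance: 9.2195 (tie among 2 pairs: (-11, -3) and (-17, -10); (-19, -19) and (-17, -10))

The minimum Euclidean distance is 9.2195. There is a tie: 2 pairs achieve this minimum — (-11, -3) and (-17, -10); (-19, -19) and (-17, -10). Any of these is a valid closest pair. For 7 points, brute-force pairwise comparison is shown above. For large n, the divide-and-conquer algorithm (sort by x, recurse on halves, check the dividing strip) achieves O(n log n).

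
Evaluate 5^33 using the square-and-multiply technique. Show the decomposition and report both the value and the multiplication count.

Computing 5^33 by squaring (build up from 5^1; each line after the first costs one multiplication):

5^1 = 5
5^2 = (5^1)^2 = 5^2 = 25
5^4 = (5^2)^2 = 25^2 = 625
5^8 = (5^4)^2 = 625^2 = 390625
5^16 = (5^8)^2 = 390625^2 = 152587890625
5^32 = (5^16)^2 = 152587890625^2 = 23283064365386962890625
5^33 = 5 * 5^32 = 5 * 23283064365386962890625 = 116415321826934814453125

Result: 116415321826934814453125
Multiplications needed: 6 (6 lines after 5^1)

5^33 = 116415321826934814453125. Using exponentiation by squaring, this requires 6 multiplications. The key idea: if the exponent is even, square the half-power; if odd, multiply by the base once.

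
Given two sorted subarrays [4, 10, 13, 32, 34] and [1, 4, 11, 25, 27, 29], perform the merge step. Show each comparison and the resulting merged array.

Merging process:

Compare 4 vs 1: take 1 from right. Merged: [1]
Compare 4 vs 4: take 4 from left. Merged: [1, 4]
Compare 10 vs 4: take 4 from right. Merged: [1, 4, 4]
Compare 10 vs 11: take 10 from left. Merged: [1, 4, 4, 10]
Compare 13 vs 11: take 11 from right. Merged: [1, 4, 4, 10, 11]
Compare 13 vs 25: take 13 from left. Merged: [1, 4, 4, 10, 11, 13]
Compare 32 vs 25: take 25 from right. Merged: [1, 4, 4, 10, 11, 13, 25]
Compare 32 vs 27: take 27 from right. Merged: [1, 4, 4, 10, 11, 13, 25, 27]
Compare 32 vs 29: take 29 from right. Merged: [1, 4, 4, 10, 11, 13, 25, 27, 29]
Append remaining from left: [32, 34]. Merged: [1, 4, 4, 10, 11, 13, 25, 27, 29, 32, 34]

Final merged array: [1, 4, 4, 10, 11, 13, 25, 27, 29, 32, 34]
Total comparisons: 9

The merged array is [1, 4, 4, 10, 11, 13, 25, 27, 29, 32, 34], requiring 9 comparisons. The merge step runs in O(n) time where n is the total number of elements.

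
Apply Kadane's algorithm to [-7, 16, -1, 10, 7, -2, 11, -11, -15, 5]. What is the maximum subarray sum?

Using Kadane's algorithm on [-7, 16, -1, 10, 7, -2, 11, -11, -15, 5]:

Scanning through the array:
Position 1 (value 16): max_ending_here = 16, max_so_far = 16
Position 2 (value -1): max_ending_here = 15, max_so_far = 16
Position 3 (value 10): max_ending_here = 25, max_so_far = 25
Position 4 (value 7): max_ending_here = 32, max_so_far = 32
Position 5 (value -2): max_ending_here = 30, max_so_far = 32
Position 6 (value 11): max_ending_here = 41, max_so_far = 41
Position 7 (value -11): max_ending_here = 30, max_so_far = 41
Position 8 (value -15): max_ending_here = 15, max_so_far = 41
Position 9 (value 5): max_ending_here = 20, max_so_far = 41

Maximum subarray: [16, -1, 10, 7, -2, 11]
Maximum sum: 41

The maximum subarray is [16, -1, 10, 7, -2, 11] with sum 41. This subarray runs from index 1 to index 6.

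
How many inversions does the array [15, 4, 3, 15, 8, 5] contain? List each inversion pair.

Finding inversions in [15, 4, 3, 15, 8, 5]:

(0, 1): arr[0]=15 > arr[1]=4
(0, 2): arr[0]=15 > arr[2]=3
(0, 4): arr[0]=15 > arr[4]=8
(0, 5): arr[0]=15 > arr[5]=5
(1, 2): arr[1]=4 > arr[2]=3
(3, 4): arr[3]=15 > arr[4]=8
(3, 5): arr[3]=15 > arr[5]=5
(4, 5): arr[4]=8 > arr[5]=5

Total inversions: 8

The array has 8 inversion(s): (0,1), (0,2), (0,4), (0,5), (1,2), (3,4), (3,5), (4,5). Each pair (i,j) satisfies i < j and arr[i] > arr[j].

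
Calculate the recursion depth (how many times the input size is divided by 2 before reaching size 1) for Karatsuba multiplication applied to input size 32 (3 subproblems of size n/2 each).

For divide and conquer with division factor 2:

Problem sizes at each level:
Level 0: 32
Level 1: 16
Level 2: 8
Level 3: 4
Level 4: 2
Level 5: 1

The root is level 0 and the size-1 base case is level 5 (the tree spans levels 0 through 5, i.e. 6 levels counting the root), so the depth is the number of divisions: log_2(32) = 5

The recursion tree depth is log_2(32) = 5. At each level, the problem size is divided by 2, so it takes 5 divisions to reduce to a base case of size 1. The algorithm makes 3 recursive calls at each level.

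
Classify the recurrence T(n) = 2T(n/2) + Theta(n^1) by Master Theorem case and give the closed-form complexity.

Master Theorem for T(n) = 2T(n/2) + O(n^1):

a = 2, b = 2, c = 1
log_b(a) = log_2(2) = 1.0000

Case 2: c = 1 = log_2(2) = 1.0000
T(n) = O(n^1 log n) = O(n log n)

For T(n) = 2T(n/2) + O(n^1): log_2(2) = 1.0000. This is Case 2 of the Master Theorem (c = log_b(a), equal work at all levels), giving O(n log n).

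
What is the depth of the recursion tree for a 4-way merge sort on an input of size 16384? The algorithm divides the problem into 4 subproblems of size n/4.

For divide and conquer with division factor 4:

Problem sizes at each level:
Level 0: 16384
Level 1: 4096
Level 2: 1024
Level 3: 256
Level 4: 64
Level 5: 16
Level 6: 4
Level 7: 1

The root is level 0 and the size-1 base case is level 7 (the tree spans levels 0 through 7, i.e. 8 levels counting the root), so the depth is the number of divisions: log_4(16384) = 7

The recursion tree depth is log_4(16384) = 7. At each level, the problem size is divided by 4, so it takes 7 divisions to reduce to a base case of size 1. The algorithm makes 4 recursive calls at each level.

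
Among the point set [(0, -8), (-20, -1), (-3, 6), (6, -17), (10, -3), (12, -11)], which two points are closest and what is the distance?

Computing all pairwise distances among 6 points:

d((0, -8), (-20, -1)) = 21.1896
d((0, -8), (-3, 6)) = 14.3178
d((0, -8), (6, -17)) = 10.8167
d((0, -8), (10, -3)) = 11.1803
d((0, -8), (12, -11)) = 12.3693
d((-20, -1), (-3, 6)) = 18.3848
d((-20, -1), (6, -17)) = 30.5287
d((-20, -1), (10, -3)) = 30.0666
d((-20, -1), (12, -11)) = 33.5261
d((-3, 6), (6, -17)) = 24.6982
d((-3, 6), (10, -3)) = 15.8114
d((-3, 6), (12, -11)) = 22.6716
d((6, -17), (10, -3)) = 14.5602
d((6, -17), (12, -11)) = 8.4853
d((10, -3), (12, -11)) = 8.2462 <-- minimum

Closest pair: (10, -3) and (12, -11) with distance 8.2462

The closest pair is (10, -3) and (12, -11) with Euclidean distance 8.2462. For 6 points, brute-force pairwise comparison is shown above. For large n, the divide-and-conquer algorithm (sort by x, recurse on halves, check the dividing strip) achieves O(n log n).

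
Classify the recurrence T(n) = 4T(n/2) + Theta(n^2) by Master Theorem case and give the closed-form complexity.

Master Theorem for T(n) = 4T(n/2) + O(n^2):

a = 4, b = 2, c = 2
log_b(a) = log_2(4) = 2.0000

Case 2: c = 2 = log_2(4) = 2.0000
T(n) = O(n^2 log n) = O(n^2 log n)

For T(n) = 4T(n/2) + O(n^2): log_2(4) = 2.0000. This is Case 2 of the Master Theorem (c = log_b(a), equal work at all levels), giving O(n^2 log n).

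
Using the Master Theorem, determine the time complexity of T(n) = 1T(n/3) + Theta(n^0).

Master Theorem for T(n) = 1T(n/3) + O(n^0):

a = 1, b = 3, c = 0
log_b(a) = log_3(1) = 0.0000

Case 2: c = 0 = log_3(1) = 0.0000
T(n) = O(n^0 log n) = O(log n)

For T(n) = 1T(n/3) + O(n^0): log_3(1) = 0.0000. This is Case 2 of the Master Theorem (c = log_b(a), equal work at all levels), giving O(log n).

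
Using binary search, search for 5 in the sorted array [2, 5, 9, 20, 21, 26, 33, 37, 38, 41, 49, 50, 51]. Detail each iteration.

Binary search for 5 in [2, 5, 9, 20, 21, 26, 33, 37, 38, 41, 49, 50, 51]:

lo=0, hi=12, mid=6, arr[mid]=33 -> 33 > 5, search left half
lo=0, hi=5, mid=2, arr[mid]=9 -> 9 > 5, search left half
lo=0, hi=1, mid=0, arr[mid]=2 -> 2 < 5, search right half
lo=1, hi=1, mid=1, arr[mid]=5 -> Found target at index 1!

Binary search finds 5 at index 1 after 4 comparisons. The search repeatedly halves the search space by comparing with the middle element.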